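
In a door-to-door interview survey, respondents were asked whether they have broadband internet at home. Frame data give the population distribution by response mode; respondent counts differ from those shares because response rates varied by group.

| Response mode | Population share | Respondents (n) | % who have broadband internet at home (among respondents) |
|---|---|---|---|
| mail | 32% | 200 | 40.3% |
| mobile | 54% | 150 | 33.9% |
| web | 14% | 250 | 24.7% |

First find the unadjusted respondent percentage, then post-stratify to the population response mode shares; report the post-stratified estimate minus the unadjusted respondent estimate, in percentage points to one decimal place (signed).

Without adjustment, the pooled respondent share is:
  (200/600)×40.3 + (150/600)×33.9 + (250/600)×24.7 = 32.2%
Post-stratified estimate weights by population shares:
  0.32×40.3 + 0.54×33.9 + 0.14×24.7 = 34.66%
Difference = 34.66 − 32.2 = 2.46 pp.

+2.5 percentage points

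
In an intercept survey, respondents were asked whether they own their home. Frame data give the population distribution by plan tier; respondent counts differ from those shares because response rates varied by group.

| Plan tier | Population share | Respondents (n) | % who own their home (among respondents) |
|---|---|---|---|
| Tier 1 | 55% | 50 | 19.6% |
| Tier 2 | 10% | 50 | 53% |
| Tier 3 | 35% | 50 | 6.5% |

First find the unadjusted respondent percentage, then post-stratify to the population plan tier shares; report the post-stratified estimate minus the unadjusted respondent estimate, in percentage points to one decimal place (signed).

Without adjustment, the pooled respondent share is:
  (50/150)×19.6 + (50/150)×53 + (50/150)×6.5 = 26.3667%
Reweighting by population plan tier shares:
  0.55×19.6 + 0.1×53 + 0.35×6.5 = 18.355%
Difference = 18.355 − 26.3667 = -8.0117 pp.

-8.0 percentage points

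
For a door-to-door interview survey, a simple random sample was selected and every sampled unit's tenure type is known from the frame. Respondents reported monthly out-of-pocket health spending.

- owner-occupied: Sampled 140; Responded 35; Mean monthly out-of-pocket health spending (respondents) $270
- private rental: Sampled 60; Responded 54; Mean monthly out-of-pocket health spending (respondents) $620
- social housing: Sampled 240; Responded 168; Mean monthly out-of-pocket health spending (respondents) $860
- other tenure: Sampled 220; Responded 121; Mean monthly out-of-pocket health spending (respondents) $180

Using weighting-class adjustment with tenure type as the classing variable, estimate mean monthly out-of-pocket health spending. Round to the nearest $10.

$490

Response rates by class: owner-occupied 35/140 = 25%, private rental 54/60 = 90%, social housing 168/240 = 70%, other tenure 121/220 = 55%.
Each respondent's weight = sampled/responded in their class; summing within a class gives n_sampled, so:
  owner-occupied: 140 × 270 = 37,800
  private rental: 60 × 620 = 37,200
  social housing: 240 × 860 = 206,400
  other tenure: 220 × 180 = 39,600
Adjusted estimate = 321,000 / 660 = 486.364 → $490.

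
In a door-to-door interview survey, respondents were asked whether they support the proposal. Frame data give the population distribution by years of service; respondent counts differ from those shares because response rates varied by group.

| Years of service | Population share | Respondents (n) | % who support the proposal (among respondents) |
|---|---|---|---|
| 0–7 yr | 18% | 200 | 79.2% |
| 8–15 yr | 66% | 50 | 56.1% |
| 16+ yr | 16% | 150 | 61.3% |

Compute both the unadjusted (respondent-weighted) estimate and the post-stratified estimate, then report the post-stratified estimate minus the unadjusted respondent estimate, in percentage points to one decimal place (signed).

Naive respondent-only estimate (weights = respondent counts):
  (200/400)×79.2 + (50/400)×56.1 + (150/400)×61.3 = 69.6%
Post-stratifying to population shares instead:
  0.18×79.2 + 0.66×56.1 + 0.16×61.3 = 61.09%
Difference = 61.09 − 69.6 = -8.51 pp.

-8.5 percentage points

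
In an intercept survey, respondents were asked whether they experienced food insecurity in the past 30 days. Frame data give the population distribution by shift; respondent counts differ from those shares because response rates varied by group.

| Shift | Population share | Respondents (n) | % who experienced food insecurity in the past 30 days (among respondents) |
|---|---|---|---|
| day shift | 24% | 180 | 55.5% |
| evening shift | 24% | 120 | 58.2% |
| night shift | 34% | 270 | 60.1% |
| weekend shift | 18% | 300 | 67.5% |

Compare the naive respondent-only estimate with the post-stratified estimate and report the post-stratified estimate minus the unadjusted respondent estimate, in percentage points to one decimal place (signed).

Without adjustment, the pooled respondent share is:
  (180/870)×55.5 + (120/870)×58.2 + (270/870)×60.1 + (300/870)×67.5 = 61.4379%
Post-stratified estimate weights by population shares:
  0.24×55.5 + 0.24×58.2 + 0.34×60.1 + 0.18×67.5 = 59.872%
Difference = 59.872 − 61.4379 = -1.5659 pp.

-1.6 percentage points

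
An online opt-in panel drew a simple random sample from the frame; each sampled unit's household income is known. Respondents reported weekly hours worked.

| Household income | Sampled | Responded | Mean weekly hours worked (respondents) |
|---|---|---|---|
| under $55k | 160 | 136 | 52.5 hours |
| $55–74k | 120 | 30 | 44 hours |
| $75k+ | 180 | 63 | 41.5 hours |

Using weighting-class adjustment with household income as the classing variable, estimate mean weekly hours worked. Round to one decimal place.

Class response rates: under $55k 136/160 = 85%, $55–74k 30/120 = 25%, $75k+ 63/180 = 35%.
Inverse-response-rate weighting restores each class to its sampled count, so class totals weight by n_sampled:
  under $55k: 160 × 52.5 = 8400
  $55–74k: 120 × 44 = 5280
  $75k+: 180 × 41.5 = 7470
Adjusted estimate = 21,150 / 460 = 45.9783 → 46.0.

46.0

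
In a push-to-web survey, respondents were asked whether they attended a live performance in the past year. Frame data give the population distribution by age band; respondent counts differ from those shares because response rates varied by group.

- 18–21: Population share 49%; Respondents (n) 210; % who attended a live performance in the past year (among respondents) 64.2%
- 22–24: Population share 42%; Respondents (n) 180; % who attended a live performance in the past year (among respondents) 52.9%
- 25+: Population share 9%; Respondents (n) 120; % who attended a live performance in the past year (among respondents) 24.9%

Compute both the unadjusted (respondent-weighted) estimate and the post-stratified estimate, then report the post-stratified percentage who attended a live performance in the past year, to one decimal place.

Unadjusted (pooled respondent) estimate weights by respondent counts:
  (210/510)×64.2 + (180/510)×52.9 + (120/510)×24.9 = 50.9647%
Post-stratifying to population shares instead:
  0.49×64.2 + 0.42×52.9 + 0.09×24.9 = 55.917%

55.9%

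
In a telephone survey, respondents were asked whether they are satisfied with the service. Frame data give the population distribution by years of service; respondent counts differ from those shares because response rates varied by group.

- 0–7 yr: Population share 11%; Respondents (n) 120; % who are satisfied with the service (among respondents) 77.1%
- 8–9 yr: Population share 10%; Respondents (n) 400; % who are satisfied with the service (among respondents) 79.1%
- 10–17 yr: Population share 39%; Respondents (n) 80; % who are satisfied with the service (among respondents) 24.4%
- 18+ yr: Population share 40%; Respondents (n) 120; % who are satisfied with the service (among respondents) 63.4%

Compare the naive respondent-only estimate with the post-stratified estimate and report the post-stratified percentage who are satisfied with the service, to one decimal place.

Naive respondent-only estimate (weights = respondent counts):
  (120/720)×77.1 + (400/720)×79.1 + (80/720)×24.4 + (120/720)×63.4 = 70.0722%
Post-stratified estimate weights by population shares:
  0.11×77.1 + 0.1×79.1 + 0.39×24.4 + 0.4×63.4 = 51.267%

51.3%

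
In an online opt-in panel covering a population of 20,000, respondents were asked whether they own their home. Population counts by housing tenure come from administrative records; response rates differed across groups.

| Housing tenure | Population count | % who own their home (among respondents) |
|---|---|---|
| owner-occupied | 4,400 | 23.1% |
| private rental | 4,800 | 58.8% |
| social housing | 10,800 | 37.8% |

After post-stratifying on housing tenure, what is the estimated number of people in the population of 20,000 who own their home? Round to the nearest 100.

Each cell contributes its population count × the respondent rate:
  owner-occupied: 4,400 × 23.1% = 1016.4
  private rental: 4,800 × 58.8% = 2822.4
  social housing: 10,800 × 37.8% = 4082.4
Estimated total = 7921.2 → 7,900.

7,900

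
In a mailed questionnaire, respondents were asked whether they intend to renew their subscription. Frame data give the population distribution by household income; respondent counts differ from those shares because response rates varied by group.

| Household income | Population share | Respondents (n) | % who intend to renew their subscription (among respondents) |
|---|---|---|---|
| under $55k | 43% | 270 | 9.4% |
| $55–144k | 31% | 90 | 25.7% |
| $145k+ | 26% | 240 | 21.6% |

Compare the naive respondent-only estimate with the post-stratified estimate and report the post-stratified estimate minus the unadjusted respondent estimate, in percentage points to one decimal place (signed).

Without adjustment, the pooled respondent share is:
  (270/600)×9.4 + (90/600)×25.7 + (240/600)×21.6 = 16.725%
Post-stratified estimate weights by population shares:
  0.43×9.4 + 0.31×25.7 + 0.26×21.6 = 17.625%
Difference = 17.625 − 16.725 = 0.9 pp.

+0.9 percentage points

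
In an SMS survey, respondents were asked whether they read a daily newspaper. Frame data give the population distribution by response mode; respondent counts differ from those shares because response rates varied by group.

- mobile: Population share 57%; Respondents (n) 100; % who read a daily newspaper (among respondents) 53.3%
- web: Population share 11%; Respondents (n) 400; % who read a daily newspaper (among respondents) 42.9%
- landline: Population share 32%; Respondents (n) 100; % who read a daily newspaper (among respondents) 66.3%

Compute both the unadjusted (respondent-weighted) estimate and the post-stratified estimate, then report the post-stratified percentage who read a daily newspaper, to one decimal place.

Without adjustment, the pooled respondent share is:
  (100/600)×53.3 + (400/600)×42.9 + (100/600)×66.3 = 48.5333%
Post-stratifying to population shares instead:
  0.57×53.3 + 0.11×42.9 + 0.32×66.3 = 56.316%

56.3%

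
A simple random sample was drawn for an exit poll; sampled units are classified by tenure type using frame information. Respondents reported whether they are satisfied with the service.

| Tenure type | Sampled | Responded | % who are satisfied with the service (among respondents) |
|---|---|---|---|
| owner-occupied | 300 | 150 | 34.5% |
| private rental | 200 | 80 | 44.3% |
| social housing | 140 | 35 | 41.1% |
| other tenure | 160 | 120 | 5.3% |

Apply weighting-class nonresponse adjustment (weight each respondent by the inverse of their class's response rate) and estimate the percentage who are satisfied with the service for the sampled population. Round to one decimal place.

Class response rates: owner-occupied 150/300 = 50%, private rental 80/200 = 40%, social housing 35/140 = 25%, other tenure 120/160 = 75%.
Weighting each respondent by the inverse class response rate inflates each class back to its sampled size, so the class weight is n_sampled:
  owner-occupied: 300 × 34.5 = 10,350
  private rental: 200 × 44.3 = 8860
  social housing: 140 × 41.1 = 5754
  other tenure: 160 × 5.3 = 848
Adjusted estimate = 25,812 / 800 = 32.265 → 32.3%.

32.3%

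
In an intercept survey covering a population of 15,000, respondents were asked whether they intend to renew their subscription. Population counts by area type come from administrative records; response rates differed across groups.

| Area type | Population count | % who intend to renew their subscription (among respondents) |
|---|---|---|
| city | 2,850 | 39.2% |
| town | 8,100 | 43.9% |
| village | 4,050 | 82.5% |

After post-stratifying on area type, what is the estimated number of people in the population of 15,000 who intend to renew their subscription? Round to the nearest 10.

Each cell contributes its population count × the respondent rate:
  city: 2,850 × 39.2% = 1117.2
  town: 8,100 × 43.9% = 3555.9
  village: 4,050 × 82.5% = 3341.25
Estimated total = 8014.35 → 8,010.

8,010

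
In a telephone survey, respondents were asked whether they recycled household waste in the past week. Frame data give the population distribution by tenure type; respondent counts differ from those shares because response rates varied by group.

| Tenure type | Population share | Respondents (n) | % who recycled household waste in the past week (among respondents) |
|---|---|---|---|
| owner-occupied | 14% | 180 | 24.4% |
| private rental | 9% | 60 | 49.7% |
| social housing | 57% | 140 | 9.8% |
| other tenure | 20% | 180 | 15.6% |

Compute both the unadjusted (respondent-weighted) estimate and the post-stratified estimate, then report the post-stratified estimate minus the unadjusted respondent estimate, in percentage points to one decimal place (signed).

-4.0 percentage points

Naive respondent-only estimate (weights = respondent counts):
  (180/560)×24.4 + (60/560)×49.7 + (140/560)×9.8 + (180/560)×15.6 = 20.6321%
Reweighting by population tenure type shares:
  0.14×24.4 + 0.09×49.7 + 0.57×9.8 + 0.2×15.6 = 16.595%
Difference = 16.595 − 20.6321 = -4.0371 pp.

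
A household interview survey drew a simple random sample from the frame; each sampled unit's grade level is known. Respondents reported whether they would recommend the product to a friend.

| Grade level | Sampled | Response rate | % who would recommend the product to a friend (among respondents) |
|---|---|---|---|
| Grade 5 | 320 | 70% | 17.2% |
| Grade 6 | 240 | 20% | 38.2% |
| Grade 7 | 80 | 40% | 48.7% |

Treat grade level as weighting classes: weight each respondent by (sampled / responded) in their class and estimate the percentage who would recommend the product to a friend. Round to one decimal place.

Inverse-response-rate weighting restores each class to its sampled count, so class totals weight by n_sampled:
  Grade 5: 320 × 17.2 = 5504
  Grade 6: 240 × 38.2 = 9168
  Grade 7: 80 × 48.7 = 3896
Adjusted estimate = 18,568 / 640 = 29.0125 → 29.0%.

29.0%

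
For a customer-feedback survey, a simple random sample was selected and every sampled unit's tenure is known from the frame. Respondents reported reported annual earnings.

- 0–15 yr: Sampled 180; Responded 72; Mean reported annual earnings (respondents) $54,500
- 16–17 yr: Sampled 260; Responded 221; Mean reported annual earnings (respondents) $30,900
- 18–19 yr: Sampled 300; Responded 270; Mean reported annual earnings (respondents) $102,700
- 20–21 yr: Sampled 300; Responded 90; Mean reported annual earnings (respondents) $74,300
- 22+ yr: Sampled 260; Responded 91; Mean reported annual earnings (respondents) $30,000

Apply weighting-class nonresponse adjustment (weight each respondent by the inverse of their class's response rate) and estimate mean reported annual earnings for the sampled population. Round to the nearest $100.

Class response rates: 0–15 yr 72/180 = 40%, 16–17 yr 221/260 = 85%, 18–19 yr 270/300 = 90%, 20–21 yr 90/300 = 30%, 22+ yr 91/260 = 35%.
Weighting each respondent by the inverse class response rate inflates each class back to its sampled size, so the class weight is n_sampled:
  0–15 yr: 180 × 54,500 = 9,810,000
  16–17 yr: 260 × 30,900 = 8,034,000
  18–19 yr: 300 × 102,700 = 30,810,000
  20–21 yr: 300 × 74,300 = 22,290,000
  22+ yr: 260 × 30,000 = 7,800,000
Adjusted estimate = 78,744,000 / 1,300 = 60572.3 → $60,600.

$60,600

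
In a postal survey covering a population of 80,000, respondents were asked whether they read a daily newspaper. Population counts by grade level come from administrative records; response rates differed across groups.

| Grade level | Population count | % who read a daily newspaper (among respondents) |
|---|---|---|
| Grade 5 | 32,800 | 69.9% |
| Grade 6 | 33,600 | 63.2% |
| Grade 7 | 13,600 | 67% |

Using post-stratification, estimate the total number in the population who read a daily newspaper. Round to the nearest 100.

53,300

Each cell contributes its population count × the respondent rate:
  Grade 5: 32,800 × 69.9% = 22927.2
  Grade 6: 33,600 × 63.2% = 21235.2
  Grade 7: 13,600 × 67% = 9112
Estimated total = 53274.4 → 53,300.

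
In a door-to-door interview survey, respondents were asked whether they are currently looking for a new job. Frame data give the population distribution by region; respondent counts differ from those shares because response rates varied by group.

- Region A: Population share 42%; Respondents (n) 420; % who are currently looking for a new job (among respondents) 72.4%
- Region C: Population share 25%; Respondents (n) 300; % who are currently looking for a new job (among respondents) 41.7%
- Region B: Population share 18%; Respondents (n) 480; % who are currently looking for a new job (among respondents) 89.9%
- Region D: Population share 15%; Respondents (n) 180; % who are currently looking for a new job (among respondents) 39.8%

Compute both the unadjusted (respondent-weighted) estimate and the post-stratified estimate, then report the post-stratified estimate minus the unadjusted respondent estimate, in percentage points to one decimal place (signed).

-4.6 percentage points

Unadjusted (pooled respondent) estimate weights by respondent counts:
  (420/1380)×72.4 + (300/1380)×41.7 + (480/1380)×89.9 + (180/1380)×39.8 = 67.5609%
Post-stratified estimate weights by population shares:
  0.42×72.4 + 0.25×41.7 + 0.18×89.9 + 0.15×39.8 = 62.985%
Difference = 62.985 − 67.5609 = -4.5759 pp.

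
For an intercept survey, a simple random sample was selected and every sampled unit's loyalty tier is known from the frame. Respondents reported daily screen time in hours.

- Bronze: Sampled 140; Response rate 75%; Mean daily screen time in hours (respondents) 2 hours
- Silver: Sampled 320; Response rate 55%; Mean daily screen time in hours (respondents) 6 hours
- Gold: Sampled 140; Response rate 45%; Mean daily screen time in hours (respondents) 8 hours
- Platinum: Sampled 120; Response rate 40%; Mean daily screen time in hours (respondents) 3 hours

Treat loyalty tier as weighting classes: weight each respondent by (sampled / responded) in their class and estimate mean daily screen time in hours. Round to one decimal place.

Inverse-response-rate weighting restores each class to its sampled count, so class totals weight by n_sampled:
  Bronze: 140 × 2 = 280
  Silver: 320 × 6 = 1920
  Gold: 140 × 8 = 1120
  Platinum: 120 × 3 = 360
Adjusted estimate = 3680 / 720 = 5.11111 → 5.1.

5.1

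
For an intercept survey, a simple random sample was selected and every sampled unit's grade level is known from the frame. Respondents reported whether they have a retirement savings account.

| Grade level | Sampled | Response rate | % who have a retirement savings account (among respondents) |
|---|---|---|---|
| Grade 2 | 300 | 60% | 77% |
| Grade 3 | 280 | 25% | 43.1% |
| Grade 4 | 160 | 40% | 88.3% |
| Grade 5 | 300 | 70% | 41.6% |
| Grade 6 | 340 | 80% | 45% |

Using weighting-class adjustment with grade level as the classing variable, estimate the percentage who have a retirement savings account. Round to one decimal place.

55.9%

Weighting each respondent by the inverse class response rate inflates each class back to its sampled size, so the class weight is n_sampled:
  Grade 2: 300 × 77 = 23,100
  Grade 3: 280 × 43.1 = 12,068
  Grade 4: 160 × 88.3 = 14,128
  Grade 5: 300 × 41.6 = 12,480
  Grade 6: 340 × 45 = 15,300
Adjusted estimate = 77,076 / 1,380 = 55.8522 → 55.9%.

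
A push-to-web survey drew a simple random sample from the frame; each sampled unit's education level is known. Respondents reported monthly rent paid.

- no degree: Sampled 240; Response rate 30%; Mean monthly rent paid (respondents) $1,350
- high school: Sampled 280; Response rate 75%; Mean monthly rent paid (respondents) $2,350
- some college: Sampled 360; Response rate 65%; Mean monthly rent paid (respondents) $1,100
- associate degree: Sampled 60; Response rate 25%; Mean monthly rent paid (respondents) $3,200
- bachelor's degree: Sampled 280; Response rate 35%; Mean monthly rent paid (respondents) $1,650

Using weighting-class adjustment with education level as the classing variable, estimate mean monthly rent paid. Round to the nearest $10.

Each respondent's weight = sampled/responded in their class; summing within a class gives n_sampled, so:
  no degree: 240 × 1350 = 324,000
  high school: 280 × 2350 = 658,000
  some college: 360 × 1100 = 396,000
  associate degree: 60 × 3200 = 192,000
  bachelor's degree: 280 × 1650 = 462,000
Adjusted estimate = 2,032,000 / 1,220 = 1665.57 → $1,670.

$1,670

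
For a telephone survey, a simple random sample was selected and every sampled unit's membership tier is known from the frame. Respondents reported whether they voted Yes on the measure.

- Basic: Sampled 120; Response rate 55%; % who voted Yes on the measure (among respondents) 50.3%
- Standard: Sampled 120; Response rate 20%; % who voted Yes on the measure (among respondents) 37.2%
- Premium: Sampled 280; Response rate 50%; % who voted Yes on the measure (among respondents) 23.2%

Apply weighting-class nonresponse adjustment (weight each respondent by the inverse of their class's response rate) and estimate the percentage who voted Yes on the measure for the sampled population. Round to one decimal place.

32.7%

Weighting each respondent by the inverse class response rate inflates each class back to its sampled size, so the class weight is n_sampled:
  Basic: 120 × 50.3 = 6036
  Standard: 120 × 37.2 = 4464
  Premium: 280 × 23.2 = 6496
Adjusted estimate = 16,996 / 520 = 32.6846 → 32.7%.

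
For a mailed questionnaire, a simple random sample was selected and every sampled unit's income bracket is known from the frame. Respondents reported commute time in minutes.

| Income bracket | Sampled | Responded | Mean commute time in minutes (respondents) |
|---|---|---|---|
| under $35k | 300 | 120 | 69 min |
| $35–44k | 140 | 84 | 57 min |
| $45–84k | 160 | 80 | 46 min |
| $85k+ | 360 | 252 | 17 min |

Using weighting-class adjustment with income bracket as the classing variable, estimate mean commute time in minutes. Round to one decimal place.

Class response rates: under $35k 120/300 = 40%, $35–44k 84/140 = 60%, $45–84k 80/160 = 50%, $85k+ 252/360 = 70%.
Weighting each respondent by the inverse class response rate inflates each class back to its sampled size, so the class weight is n_sampled:
  under $35k: 300 × 69 = 20,700
  $35–44k: 140 × 57 = 7980
  $45–84k: 160 × 46 = 7360
  $85k+: 360 × 17 = 6120
Adjusted estimate = 42,160 / 960 = 43.9167 → 43.9.

43.9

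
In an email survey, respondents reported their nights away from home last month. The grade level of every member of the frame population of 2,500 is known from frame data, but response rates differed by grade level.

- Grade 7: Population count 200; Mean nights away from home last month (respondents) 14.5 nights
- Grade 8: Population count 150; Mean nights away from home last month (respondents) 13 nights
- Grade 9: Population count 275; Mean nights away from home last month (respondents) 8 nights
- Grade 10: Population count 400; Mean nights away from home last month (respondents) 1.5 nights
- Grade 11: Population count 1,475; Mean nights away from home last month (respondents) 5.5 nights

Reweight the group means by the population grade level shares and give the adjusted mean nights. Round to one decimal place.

Weight each group's respondent value by its population share:
  Grade 7: (200/2,500) × 14.5 = 1.16
  Grade 8: (150/2,500) × 13 = 0.78
  Grade 9: (275/2,500) × 8 = 0.88
  Grade 10: (400/2,500) × 1.5 = 0.24
  Grade 11: (1,475/2,500) × 5.5 = 3.245
Post-stratified estimate = 6.305 → 6.3.

6.3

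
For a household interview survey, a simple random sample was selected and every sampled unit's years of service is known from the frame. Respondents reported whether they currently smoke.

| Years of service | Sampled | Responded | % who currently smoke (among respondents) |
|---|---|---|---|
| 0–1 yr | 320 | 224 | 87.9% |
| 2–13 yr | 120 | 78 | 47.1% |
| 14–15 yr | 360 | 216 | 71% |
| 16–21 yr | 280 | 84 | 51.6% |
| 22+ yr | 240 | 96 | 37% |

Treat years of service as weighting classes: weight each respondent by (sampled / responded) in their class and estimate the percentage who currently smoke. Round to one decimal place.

Class response rates: 0–1 yr 224/320 = 70%, 2–13 yr 78/120 = 65%, 14–15 yr 216/360 = 60%, 16–21 yr 84/280 = 30%, 22+ yr 96/240 = 40%.
Inverse-response-rate weighting restores each class to its sampled count, so class totals weight by n_sampled:
  0–1 yr: 320 × 87.9 = 28,128
  2–13 yr: 120 × 47.1 = 5652
  14–15 yr: 360 × 71 = 25,560
  16–21 yr: 280 × 51.6 = 14,448
  22+ yr: 240 × 37 = 8880
Adjusted estimate = 82,668 / 1,320 = 62.6273 → 62.6%.

62.6%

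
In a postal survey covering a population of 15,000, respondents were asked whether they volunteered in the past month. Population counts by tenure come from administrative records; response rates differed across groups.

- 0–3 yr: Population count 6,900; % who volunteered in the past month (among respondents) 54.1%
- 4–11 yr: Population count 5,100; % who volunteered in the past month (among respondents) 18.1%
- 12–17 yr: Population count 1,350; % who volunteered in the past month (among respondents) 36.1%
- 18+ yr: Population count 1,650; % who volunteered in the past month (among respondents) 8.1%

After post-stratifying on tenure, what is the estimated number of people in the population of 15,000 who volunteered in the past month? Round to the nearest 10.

Apply each group's respondent rate to its population count:
  0–3 yr: 6,900 × 54.1% = 3732.9
  4–11 yr: 5,100 × 18.1% = 923.1
  12–17 yr: 1,350 × 36.1% = 487.35
  18+ yr: 1,650 × 8.1% = 133.65
Estimated total = 5277 → 5,280.

5,280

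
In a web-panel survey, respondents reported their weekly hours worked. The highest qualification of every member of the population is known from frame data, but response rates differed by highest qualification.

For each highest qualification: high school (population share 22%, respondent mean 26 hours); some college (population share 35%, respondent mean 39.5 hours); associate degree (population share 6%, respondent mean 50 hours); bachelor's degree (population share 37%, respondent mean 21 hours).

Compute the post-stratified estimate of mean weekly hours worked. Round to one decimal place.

30.3

Reweight to the known highest qualification distribution:
  high school: 0.22 × 26 = 5.72
  some college: 0.35 × 39.5 = 13.825
  associate degree: 0.06 × 50 = 3
  bachelor's degree: 0.37 × 21 = 7.77
Post-stratified estimate = 30.315 → 30.3.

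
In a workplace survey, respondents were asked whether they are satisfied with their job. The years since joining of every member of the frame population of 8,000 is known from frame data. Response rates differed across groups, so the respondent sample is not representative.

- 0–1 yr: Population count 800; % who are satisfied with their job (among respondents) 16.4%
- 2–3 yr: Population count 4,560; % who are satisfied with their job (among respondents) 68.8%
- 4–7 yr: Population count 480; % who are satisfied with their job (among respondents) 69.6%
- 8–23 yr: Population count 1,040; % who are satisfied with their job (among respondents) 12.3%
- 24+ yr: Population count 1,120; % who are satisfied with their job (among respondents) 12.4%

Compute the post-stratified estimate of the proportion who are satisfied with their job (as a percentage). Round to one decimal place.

48.4%

Each cell contributes population-share × respondent value:
  0–1 yr: (800/8,000) × 16.4 = 1.64
  2–3 yr: (4,560/8,000) × 68.8 = 39.216
  4–7 yr: (480/8,000) × 69.6 = 4.176
  8–23 yr: (1,040/8,000) × 12.3 = 1.599
  24+ yr: (1,120/8,000) × 12.4 = 1.736
Post-stratified estimate = 48.367 → 48.4%.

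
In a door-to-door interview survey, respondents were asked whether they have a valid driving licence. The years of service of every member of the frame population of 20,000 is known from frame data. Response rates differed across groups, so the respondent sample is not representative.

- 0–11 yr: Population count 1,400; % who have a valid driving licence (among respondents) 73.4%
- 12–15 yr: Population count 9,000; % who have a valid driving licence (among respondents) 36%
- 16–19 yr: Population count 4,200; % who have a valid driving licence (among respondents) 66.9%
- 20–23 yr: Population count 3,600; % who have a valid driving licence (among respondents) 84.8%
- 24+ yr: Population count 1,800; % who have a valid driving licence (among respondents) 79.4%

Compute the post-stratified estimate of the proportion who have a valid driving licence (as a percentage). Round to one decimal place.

Post-stratification weights by population share, not respondent share:
  0–11 yr: (1,400/20,000) × 73.4 = 5.138
  12–15 yr: (9,000/20,000) × 36 = 16.2
  16–19 yr: (4,200/20,000) × 66.9 = 14.049
  20–23 yr: (3,600/20,000) × 84.8 = 15.264
  24+ yr: (1,800/20,000) × 79.4 = 7.146
Post-stratified estimate = 57.797 → 57.8%.

57.8%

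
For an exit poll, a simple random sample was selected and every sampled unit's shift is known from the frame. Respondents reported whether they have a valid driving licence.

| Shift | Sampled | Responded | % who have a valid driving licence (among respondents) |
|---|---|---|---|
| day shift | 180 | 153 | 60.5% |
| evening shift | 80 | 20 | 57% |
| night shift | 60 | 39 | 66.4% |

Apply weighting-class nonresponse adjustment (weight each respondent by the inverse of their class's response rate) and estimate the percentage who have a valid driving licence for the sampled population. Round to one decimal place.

60.7%

Response rates by class: day shift 153/180 = 85%, evening shift 20/80 = 25%, night shift 39/60 = 65%.
Weighting each respondent by the inverse class response rate inflates each class back to its sampled size, so the class weight is n_sampled:
  day shift: 180 × 60.5 = 10,890
  evening shift: 80 × 57 = 4560
  night shift: 60 × 66.4 = 3984
Adjusted estimate = 19,434 / 320 = 60.7313 → 60.7%.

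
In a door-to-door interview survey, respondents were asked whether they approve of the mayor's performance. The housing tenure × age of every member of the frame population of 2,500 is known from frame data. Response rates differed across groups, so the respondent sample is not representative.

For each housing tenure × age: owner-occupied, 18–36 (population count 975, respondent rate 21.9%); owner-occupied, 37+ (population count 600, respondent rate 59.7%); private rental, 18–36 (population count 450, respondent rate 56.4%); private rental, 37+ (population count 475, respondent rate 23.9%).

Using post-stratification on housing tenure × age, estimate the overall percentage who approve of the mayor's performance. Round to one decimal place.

37.6%

Weight each group's respondent value by its population share:
  owner-occupied, 18–36: (975/2,500) × 21.9 = 8.541
  owner-occupied, 37+: (600/2,500) × 59.7 = 14.328
  private rental, 18–36: (450/2,500) × 56.4 = 10.152
  private rental, 37+: (475/2,500) × 23.9 = 4.541
Post-stratified estimate = 37.562 → 37.6%.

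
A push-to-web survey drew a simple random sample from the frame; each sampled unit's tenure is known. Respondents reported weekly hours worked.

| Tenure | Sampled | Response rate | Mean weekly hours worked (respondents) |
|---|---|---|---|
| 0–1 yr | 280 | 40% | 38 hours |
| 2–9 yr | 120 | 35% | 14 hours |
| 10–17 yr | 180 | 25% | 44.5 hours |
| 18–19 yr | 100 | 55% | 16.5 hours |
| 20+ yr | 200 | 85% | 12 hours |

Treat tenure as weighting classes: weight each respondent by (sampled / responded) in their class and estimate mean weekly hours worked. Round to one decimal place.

Each respondent's weight = sampled/responded in their class; summing within a class gives n_sampled, so:
  0–1 yr: 280 × 38 = 10,640
  2–9 yr: 120 × 14 = 1680
  10–17 yr: 180 × 44.5 = 8010
  18–19 yr: 100 × 16.5 = 1650
  20+ yr: 200 × 12 = 2400
Adjusted estimate = 24,380 / 880 = 27.7045 → 27.7.

27.7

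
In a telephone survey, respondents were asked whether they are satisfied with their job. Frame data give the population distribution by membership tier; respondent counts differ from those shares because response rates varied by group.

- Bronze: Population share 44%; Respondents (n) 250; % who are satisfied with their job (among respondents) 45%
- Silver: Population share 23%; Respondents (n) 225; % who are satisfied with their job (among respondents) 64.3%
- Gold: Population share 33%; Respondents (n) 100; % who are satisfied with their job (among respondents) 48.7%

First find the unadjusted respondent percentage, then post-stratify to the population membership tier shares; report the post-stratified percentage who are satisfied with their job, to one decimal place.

Naive respondent-only estimate (weights = respondent counts):
  (250/575)×45 + (225/575)×64.3 + (100/575)×48.7 = 53.1957%
Post-stratifying to population shares instead:
  0.44×45 + 0.23×64.3 + 0.33×48.7 = 50.66%

50.7%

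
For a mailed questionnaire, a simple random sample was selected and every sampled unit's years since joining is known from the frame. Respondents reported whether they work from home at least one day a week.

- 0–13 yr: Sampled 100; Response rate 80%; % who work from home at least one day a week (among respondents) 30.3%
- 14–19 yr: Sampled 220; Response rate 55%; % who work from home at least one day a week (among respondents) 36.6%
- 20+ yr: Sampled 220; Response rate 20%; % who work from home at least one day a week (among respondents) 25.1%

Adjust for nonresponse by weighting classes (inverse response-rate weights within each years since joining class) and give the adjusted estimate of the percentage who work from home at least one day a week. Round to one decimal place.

With weight = n_sampled/n_responded per class, the weighted class total is n_sampled:
  0–13 yr: 100 × 30.3 = 3030
  14–19 yr: 220 × 36.6 = 8052
  20+ yr: 220 × 25.1 = 5522
Adjusted estimate = 16,604 / 540 = 30.7481 → 30.7%.

30.7%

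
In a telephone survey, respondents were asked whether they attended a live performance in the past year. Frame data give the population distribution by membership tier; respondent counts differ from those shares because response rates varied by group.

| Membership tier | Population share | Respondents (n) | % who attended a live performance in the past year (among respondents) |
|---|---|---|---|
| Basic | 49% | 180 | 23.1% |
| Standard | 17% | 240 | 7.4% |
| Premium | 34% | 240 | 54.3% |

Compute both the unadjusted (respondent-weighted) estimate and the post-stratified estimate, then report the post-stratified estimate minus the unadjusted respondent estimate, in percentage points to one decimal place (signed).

Naive respondent-only estimate (weights = respondent counts):
  (180/660)×23.1 + (240/660)×7.4 + (240/660)×54.3 = 28.7364%
Post-stratified estimate weights by population shares:
  0.49×23.1 + 0.17×7.4 + 0.34×54.3 = 31.039%
Difference = 31.039 − 28.7364 = 2.3026 pp.

+2.3 percentage points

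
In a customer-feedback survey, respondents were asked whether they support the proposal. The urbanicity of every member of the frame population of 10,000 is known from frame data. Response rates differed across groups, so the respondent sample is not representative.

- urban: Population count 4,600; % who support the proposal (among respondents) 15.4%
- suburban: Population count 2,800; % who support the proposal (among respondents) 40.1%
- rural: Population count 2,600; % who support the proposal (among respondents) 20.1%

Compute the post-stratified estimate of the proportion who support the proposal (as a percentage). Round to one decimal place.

23.5%

Each cell contributes population-share × respondent value:
  urban: (4,600/10,000) × 15.4 = 7.084
  suburban: (2,800/10,000) × 40.1 = 11.228
  rural: (2,600/10,000) × 20.1 = 5.226
Post-stratified estimate = 23.538 → 23.5%.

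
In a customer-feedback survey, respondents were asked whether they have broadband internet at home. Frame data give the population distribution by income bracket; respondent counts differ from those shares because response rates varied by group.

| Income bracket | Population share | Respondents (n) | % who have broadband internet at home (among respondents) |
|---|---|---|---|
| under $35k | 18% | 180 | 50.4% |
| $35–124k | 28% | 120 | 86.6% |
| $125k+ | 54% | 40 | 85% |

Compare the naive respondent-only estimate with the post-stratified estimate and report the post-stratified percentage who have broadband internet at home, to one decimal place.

Unadjusted (pooled respondent) estimate weights by respondent counts:
  (180/340)×50.4 + (120/340)×86.6 + (40/340)×85 = 67.2471%
Post-stratified estimate weights by population shares:
  0.18×50.4 + 0.28×86.6 + 0.54×85 = 79.22%

79.2%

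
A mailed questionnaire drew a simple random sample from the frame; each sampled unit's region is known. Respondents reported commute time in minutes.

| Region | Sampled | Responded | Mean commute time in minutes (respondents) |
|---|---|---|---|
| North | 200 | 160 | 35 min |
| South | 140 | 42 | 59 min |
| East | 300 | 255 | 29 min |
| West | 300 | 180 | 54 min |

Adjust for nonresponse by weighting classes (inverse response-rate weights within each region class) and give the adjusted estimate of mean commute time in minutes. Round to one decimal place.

42.7

Response rates by class: North 160/200 = 80%, South 42/140 = 30%, East 255/300 = 85%, West 180/300 = 60%.
With weight = n_sampled/n_responded per class, the weighted class total is n_sampled:
  North: 200 × 35 = 7000
  South: 140 × 59 = 8260
  East: 300 × 29 = 8700
  West: 300 × 54 = 16,200
Adjusted estimate = 40,160 / 940 = 42.7234 → 42.7.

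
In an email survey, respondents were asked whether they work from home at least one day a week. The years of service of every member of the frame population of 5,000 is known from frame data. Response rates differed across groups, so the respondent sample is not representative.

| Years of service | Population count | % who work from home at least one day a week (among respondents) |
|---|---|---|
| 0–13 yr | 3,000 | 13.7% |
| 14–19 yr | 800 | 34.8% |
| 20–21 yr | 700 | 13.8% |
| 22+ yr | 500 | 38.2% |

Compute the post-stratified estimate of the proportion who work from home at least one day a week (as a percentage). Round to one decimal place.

19.5%

Weight each group's respondent value by its population share:
  0–13 yr: (3,000/5,000) × 13.7 = 8.22
  14–19 yr: (800/5,000) × 34.8 = 5.568
  20–21 yr: (700/5,000) × 13.8 = 1.932
  22+ yr: (500/5,000) × 38.2 = 3.82
Post-stratified estimate = 19.54 → 19.5%.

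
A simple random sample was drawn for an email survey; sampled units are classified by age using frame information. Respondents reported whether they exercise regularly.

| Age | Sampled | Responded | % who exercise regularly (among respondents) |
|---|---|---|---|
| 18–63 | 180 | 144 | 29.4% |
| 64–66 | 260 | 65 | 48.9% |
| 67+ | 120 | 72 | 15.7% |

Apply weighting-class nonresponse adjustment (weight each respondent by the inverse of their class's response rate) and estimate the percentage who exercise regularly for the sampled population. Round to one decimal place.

35.5%

Response rates by class: 18–63 144/180 = 80%, 64–66 65/260 = 25%, 67+ 72/120 = 60%.
Inverse-response-rate weighting restores each class to its sampled count, so class totals weight by n_sampled:
  18–63: 180 × 29.4 = 5292
  64–66: 260 × 48.9 = 12,714
  67+: 120 × 15.7 = 1884
Adjusted estimate = 19,890 / 560 = 35.5179 → 35.5%.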